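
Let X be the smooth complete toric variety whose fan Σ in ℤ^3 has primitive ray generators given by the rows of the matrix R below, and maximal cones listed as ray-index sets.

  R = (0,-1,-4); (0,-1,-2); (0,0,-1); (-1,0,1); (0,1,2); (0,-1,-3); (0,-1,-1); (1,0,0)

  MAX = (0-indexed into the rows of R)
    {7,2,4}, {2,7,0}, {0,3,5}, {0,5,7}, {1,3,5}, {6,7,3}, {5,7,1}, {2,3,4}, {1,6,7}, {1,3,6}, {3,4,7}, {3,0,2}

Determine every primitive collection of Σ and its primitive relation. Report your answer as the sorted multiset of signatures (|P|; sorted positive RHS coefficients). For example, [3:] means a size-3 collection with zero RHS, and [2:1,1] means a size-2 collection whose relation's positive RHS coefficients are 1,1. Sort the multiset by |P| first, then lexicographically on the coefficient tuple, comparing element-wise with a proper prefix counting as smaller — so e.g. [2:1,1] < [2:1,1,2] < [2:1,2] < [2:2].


|primitive collections| = 14. Relations:

  P={1,4}:  v_{1} + v_{4} = 0 ; sig = [2:]
  P={1,2}:  v_{1} + v_{2} = v_{5} ; sig = [2:1]
  P={2,5}:  v_{2} + v_{5} = v_{0} ; sig = [2:1]
  P={2,6}:  v_{2} + v_{6} = v_{1} ; sig = [2:1]
  P={4,5}:  v_{4} + v_{5} = v_{2} ; sig = [2:1]
  P={0,6}:  v_{0} + v_{6} = v_{1} + v_{5} ; sig = [2:1,1]
  P={4,6}:  v_{4} + v_{6} = v_{3} + v_{7} ; sig = [2:1,1]
  P={0,1}:  v_{0} + v_{1} = 2·v_{5} ; sig = [2:2]
  P={0,4}:  v_{0} + v_{4} = 2·v_{2} ; sig = [2:2]
  P={5,6}:  v_{5} + v_{6} = 2·v_{1} ; sig = [2:2]
  P={2,3,7}:  v_{2} + v_{3} + v_{7} = 0 ; sig = [3:]
  P={0,3,7}:  v_{0} + v_{3} + v_{7} = v_{5} ; sig = [3:1]
  P={1,3,7}:  v_{1} + v_{3} + v_{7} = v_{6} ; sig = [3:1]
  P={3,5,7}:  v_{3} + v_{5} + v_{7} = v_{1} ; sig = [3:1]

Hence PRS(X_Σ) =
    [2:]
    [2:1]
    [2:1]
    [2:1]
    [2:1]
    [2:1,1]
    [2:1,1]
    [2:2]
    [2:2]
    [2:2]
    [3:]
    [3:1]
    [3:1]
    [3:1]


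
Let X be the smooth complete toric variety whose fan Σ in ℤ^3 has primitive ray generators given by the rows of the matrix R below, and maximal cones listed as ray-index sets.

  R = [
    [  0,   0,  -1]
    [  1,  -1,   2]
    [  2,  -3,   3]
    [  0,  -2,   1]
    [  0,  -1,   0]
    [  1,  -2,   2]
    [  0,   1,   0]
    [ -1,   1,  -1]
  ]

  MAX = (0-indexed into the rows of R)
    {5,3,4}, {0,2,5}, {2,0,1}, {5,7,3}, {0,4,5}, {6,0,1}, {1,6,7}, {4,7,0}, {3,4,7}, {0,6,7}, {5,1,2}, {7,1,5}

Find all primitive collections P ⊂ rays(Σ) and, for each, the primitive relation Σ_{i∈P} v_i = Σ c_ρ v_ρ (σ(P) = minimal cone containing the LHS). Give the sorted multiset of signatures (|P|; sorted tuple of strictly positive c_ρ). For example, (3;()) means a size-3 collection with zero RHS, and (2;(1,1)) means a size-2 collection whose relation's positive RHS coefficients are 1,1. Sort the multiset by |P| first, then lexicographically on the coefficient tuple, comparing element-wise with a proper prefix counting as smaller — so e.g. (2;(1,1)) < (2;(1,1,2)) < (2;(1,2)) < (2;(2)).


14 minimal non-faces of Δ(Σ) (on 8 rays):

  {4,6}:  v_{4} + v_{6} = 0  ⟹  sig = (2;())
  {1,4}:  v_{1} + v_{4} = v_{5}  ⟹  sig = (2;(1))
  {2,7}:  v_{2} + v_{7} = v_{5}  ⟹  sig = (2;(1))
  {5,6}:  v_{5} + v_{6} = v_{1}  ⟹  sig = (2;(1))
  {3,6}:  v_{3} + v_{6} = v_{5} + v_{7}  ⟹  sig = (2;(1,1))
  {1,3}:  v_{1} + v_{3} = 2·v_{5} + v_{7}  ⟹  sig = (2;(1,2))
  {2,3}:  v_{2} + v_{3} = v_{4} + 2·v_{5}  ⟹  sig = (2;(1,2))
  {2,4}:  v_{2} + v_{4} = v_{0} + 2·v_{5}  ⟹  sig = (2;(1,2))
  {2,6}:  v_{2} + v_{6} = v_{0} + 2·v_{1}  ⟹  sig = (2;(1,2))
  {0,3}:  v_{0} + v_{3} = 2·v_{4}  ⟹  sig = (2;(2))
  {0,1,7}:  v_{0} + v_{1} + v_{7} = 0  ⟹  sig = (3;())
  {0,1,5}:  v_{0} + v_{1} + v_{5} = v_{2}  ⟹  sig = (3;(1))
  {0,5,7}:  v_{0} + v_{5} + v_{7} = v_{4}  ⟹  sig = (3;(1))
  {4,5,7}:  v_{4} + v_{5} + v_{7} = v_{3}  ⟹  sig = (3;(1))

so the primitive-relation signature multiset is
    (2;())
    (2;(1))
    (2;(1))
    (2;(1))
    (2;(1,1))
    (2;(1,2))
    (2;(1,2))
    (2;(1,2))
    (2;(1,2))
    (2;(2))
    (3;())
    (3;(1))
    (3;(1))
    (3;(1))


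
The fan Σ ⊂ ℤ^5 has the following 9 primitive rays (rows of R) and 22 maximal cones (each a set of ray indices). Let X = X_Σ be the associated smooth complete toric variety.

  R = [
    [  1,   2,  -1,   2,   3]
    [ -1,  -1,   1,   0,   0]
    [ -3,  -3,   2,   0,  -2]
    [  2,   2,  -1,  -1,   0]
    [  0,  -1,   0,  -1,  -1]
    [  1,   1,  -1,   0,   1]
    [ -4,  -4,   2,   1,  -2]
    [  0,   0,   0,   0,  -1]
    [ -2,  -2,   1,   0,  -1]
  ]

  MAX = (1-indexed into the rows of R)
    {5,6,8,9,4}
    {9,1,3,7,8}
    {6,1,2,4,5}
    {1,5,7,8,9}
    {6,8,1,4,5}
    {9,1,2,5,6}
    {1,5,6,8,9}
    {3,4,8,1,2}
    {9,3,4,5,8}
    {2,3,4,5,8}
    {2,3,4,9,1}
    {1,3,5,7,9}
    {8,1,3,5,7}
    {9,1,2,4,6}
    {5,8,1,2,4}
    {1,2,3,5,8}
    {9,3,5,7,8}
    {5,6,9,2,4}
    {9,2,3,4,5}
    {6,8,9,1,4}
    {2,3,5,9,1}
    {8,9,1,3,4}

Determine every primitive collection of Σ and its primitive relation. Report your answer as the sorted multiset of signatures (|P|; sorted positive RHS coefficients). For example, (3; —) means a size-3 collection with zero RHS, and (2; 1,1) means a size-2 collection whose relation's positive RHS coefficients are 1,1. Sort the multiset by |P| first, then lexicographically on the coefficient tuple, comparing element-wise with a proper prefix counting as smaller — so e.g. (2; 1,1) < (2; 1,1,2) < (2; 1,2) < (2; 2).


Minimal non-faces — 9 found among 9 rays, 22 max cones:

  {3,6}:  v_{3} + v_{6} = v_{9}  ⟹  sig = (2; 1)
  {4,7}:  v_{4} + v_{7} = v_{8} + v_{9}  ⟹  sig = (2; 1,1)
  {6,7}:  v_{6} + v_{7} = v_{1} + v_{5} + v_{8} + 2·v_{9}  ⟹  sig = (2; 1,1,1,2)
  {2,7}:  v_{2} + v_{7} = v_{1} + 2·v_{3} + v_{5}  ⟹  sig = (2; 1,1,2)
  {2,6,8}:  v_{2} + v_{6} + v_{8} = 0  ⟹  sig = (3; —)
  {2,8,9}:  v_{2} + v_{8} + v_{9} = v_{3}  ⟹  sig = (3; 1)
  {1,3,4,5}:  v_{1} + v_{3} + v_{4} + v_{5} = 0  ⟹  sig = (4; —)
  {1,4,5,9}:  v_{1} + v_{4} + v_{5} + v_{9} = v_{6}  ⟹  sig = (4; 1)
  {1,3,5,8,9}:  v_{1} + v_{3} + v_{5} + v_{8} + v_{9} = v_{7}  ⟹  sig = (5; 1)

Signatures (|P|; sorted positive RHS coefficients), sorted:
    (2; 1)
    (2; 1,1)
    (2; 1,1,1,2)
    (2; 1,1,2)
    (3; —)
    (3; 1)
    (4; —)
    (4; 1)
    (5; 1)


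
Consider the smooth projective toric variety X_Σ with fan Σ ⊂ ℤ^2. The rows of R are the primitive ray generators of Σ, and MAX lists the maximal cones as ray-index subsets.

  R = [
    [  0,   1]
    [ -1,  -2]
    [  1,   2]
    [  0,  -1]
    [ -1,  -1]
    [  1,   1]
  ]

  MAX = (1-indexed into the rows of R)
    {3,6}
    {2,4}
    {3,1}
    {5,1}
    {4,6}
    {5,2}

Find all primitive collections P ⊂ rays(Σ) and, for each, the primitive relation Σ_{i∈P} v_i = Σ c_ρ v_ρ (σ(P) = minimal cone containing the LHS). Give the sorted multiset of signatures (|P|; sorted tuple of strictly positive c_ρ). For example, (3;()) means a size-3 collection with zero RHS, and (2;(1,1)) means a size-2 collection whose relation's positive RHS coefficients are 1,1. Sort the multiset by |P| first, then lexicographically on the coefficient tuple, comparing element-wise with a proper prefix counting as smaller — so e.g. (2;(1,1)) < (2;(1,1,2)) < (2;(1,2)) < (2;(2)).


Δ(Σ) — 6 vertices, 9 min non-faces:

  P = {1,4}:  v_{1} + v_{4} = 0  →  sig = (2;())
  P = {2,3}:  v_{2} + v_{3} = 0  →  sig = (2;())
  P = {5,6}:  v_{5} + v_{6} = 0  →  sig = (2;())
  P = {1,2}:  v_{1} + v_{2} = v_{5}  →  sig = (2;(1))
  P = {1,6}:  v_{1} + v_{6} = v_{3}  →  sig = (2;(1))
  P = {2,6}:  v_{2} + v_{6} = v_{4}  →  sig = (2;(1))
  P = {3,4}:  v_{3} + v_{4} = v_{6}  →  sig = (2;(1))
  P = {3,5}:  v_{3} + v_{5} = v_{1}  →  sig = (2;(1))
  P = {4,5}:  v_{4} + v_{5} = v_{2}  →  sig = (2;(1))

so the primitive-relation signature multiset is
{ (2;()) ×3,  (2;(1)) ×6 }


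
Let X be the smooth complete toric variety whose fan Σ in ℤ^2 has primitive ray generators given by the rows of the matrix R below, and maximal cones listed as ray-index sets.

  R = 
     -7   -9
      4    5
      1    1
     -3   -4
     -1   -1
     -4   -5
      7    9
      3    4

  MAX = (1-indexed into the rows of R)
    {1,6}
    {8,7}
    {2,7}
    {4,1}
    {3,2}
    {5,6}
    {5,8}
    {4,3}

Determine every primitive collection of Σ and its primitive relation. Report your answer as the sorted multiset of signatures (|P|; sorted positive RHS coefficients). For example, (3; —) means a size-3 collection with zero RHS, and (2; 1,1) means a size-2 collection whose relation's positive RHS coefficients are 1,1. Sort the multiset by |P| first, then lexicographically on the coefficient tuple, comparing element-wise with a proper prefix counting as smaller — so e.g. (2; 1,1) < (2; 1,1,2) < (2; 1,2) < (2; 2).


20 minimal non-faces of Δ(Σ) (on 8 rays):

  P={1,7}:  v_{1} + v_{7} = 0  ⇒ sig = (2; —)
  P={2,6}:  v_{2} + v_{6} = 0  ⇒ sig = (2; —)
  P={3,5}:  v_{3} + v_{5} = 0  ⇒ sig = (2; —)
  P={4,8}:  v_{4} + v_{8} = 0  ⇒ sig = (2; —)
  P={1,2}:  v_{1} + v_{2} = v_{4}  ⇒ sig = (2; 1)
  P={1,8}:  v_{1} + v_{8} = v_{6}  ⇒ sig = (2; 1)
  P={2,4}:  v_{2} + v_{4} = v_{3}  ⇒ sig = (2; 1)
  P={2,5}:  v_{2} + v_{5} = v_{8}  ⇒ sig = (2; 1)
  P={2,8}:  v_{2} + v_{8} = v_{7}  ⇒ sig = (2; 1)
  P={3,6}:  v_{3} + v_{6} = v_{4}  ⇒ sig = (2; 1)
  P={3,8}:  v_{3} + v_{8} = v_{2}  ⇒ sig = (2; 1)
  P={4,5}:  v_{4} + v_{5} = v_{6}  ⇒ sig = (2; 1)
  P={4,6}:  v_{4} + v_{6} = v_{1}  ⇒ sig = (2; 1)
  P={4,7}:  v_{4} + v_{7} = v_{2}  ⇒ sig = (2; 1)
  P={6,7}:  v_{6} + v_{7} = v_{8}  ⇒ sig = (2; 1)
  P={6,8}:  v_{6} + v_{8} = v_{5}  ⇒ sig = (2; 1)
  P={1,3}:  v_{1} + v_{3} = 2·v_{4}  ⇒ sig = (2; 2)
  P={1,5}:  v_{1} + v_{5} = 2·v_{6}  ⇒ sig = (2; 2)
  P={3,7}:  v_{3} + v_{7} = 2·v_{2}  ⇒ sig = (2; 2)
  P={5,7}:  v_{5} + v_{7} = 2·v_{8}  ⇒ sig = (2; 2)

Hence PRS(X_Σ) =
    |P|=2: 20 collections, coeffs (), (), (), (), (1), (1), (1), (1), (1), (1), (1), (1), (1), (1), (1), (1), (2), (2), (2), (2)


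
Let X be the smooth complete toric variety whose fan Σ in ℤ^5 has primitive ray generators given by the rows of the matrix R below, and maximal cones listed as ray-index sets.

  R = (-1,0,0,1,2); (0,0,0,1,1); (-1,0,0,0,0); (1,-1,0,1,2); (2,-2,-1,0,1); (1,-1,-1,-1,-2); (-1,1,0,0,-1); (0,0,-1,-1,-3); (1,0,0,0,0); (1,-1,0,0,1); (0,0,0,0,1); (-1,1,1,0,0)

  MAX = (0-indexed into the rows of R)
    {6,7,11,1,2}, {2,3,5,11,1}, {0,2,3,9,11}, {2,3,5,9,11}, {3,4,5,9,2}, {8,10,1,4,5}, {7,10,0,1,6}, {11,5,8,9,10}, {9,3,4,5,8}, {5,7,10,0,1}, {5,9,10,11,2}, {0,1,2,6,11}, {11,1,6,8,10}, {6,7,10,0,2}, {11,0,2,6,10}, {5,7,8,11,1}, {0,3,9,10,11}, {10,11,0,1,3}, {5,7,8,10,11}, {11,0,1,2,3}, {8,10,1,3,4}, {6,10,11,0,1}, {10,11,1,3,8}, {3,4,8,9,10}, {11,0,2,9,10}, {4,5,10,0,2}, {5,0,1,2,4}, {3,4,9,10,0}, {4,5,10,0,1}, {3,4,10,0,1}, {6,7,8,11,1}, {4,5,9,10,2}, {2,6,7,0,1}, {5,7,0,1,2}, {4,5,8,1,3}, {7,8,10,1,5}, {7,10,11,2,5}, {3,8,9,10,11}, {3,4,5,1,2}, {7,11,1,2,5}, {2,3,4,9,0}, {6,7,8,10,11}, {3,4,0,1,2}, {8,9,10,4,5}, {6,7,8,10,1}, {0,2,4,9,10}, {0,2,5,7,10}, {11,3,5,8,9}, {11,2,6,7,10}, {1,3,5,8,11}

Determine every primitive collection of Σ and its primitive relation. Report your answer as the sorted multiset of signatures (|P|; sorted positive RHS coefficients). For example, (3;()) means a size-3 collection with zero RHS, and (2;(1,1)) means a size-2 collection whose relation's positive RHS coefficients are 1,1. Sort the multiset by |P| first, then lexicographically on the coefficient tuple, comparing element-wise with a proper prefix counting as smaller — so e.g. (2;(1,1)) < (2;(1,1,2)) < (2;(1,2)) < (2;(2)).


Minimal non-faces — 20 found among 12 rays, 50 max cones:

  • {2,8}:  v_{2} + v_{8} = 0  →  sig = (2;())
  • {6,9}:  v_{6} + v_{9} = 0  →  sig = (2;())
  • {1,9}:  v_{1} + v_{9} = v_{3}  →  sig = (2;(1))
  • {3,6}:  v_{3} + v_{6} = v_{1}  →  sig = (2;(1))
  • {4,11}:  v_{4} + v_{11} = v_{9}  →  sig = (2;(1))
  • {5,6}:  v_{5} + v_{6} = v_{7}  →  sig = (2;(1))
  • {7,9}:  v_{7} + v_{9} = v_{5}  →  sig = (2;(1))
  • {0,8}:  v_{0} + v_{8} = v_{1} + v_{10}  →  sig = (2;(1,1))
  • {3,7}:  v_{3} + v_{7} = v_{1} + v_{5}  →  sig = (2;(1,1))
  • {4,6}:  v_{4} + v_{6} = v_{1} + v_{5} + v_{10}  →  sig = (2;(1,1,1))
  • {4,7}:  v_{4} + v_{7} = v_{1} + 2·v_{5} + v_{10}  →  sig = (2;(1,1,2))
  • {0,5,11}:  v_{0} + v_{5} + v_{11} = v_{2}  →  sig = (3;(1))
  • {1,2,10}:  v_{1} + v_{2} + v_{10} = v_{0}  →  sig = (3;(1))
  • {3,5,10}:  v_{3} + v_{5} + v_{10} = v_{4}  →  sig = (3;(1))
  • {0,5,9}:  v_{0} + v_{5} + v_{9} = v_{2} + v_{4}  →  sig = (3;(1,1))
  • {0,7,11}:  v_{0} + v_{7} + v_{11} = v_{2} + v_{6}  →  sig = (3;(1,1))
  • {2,3,10}:  v_{2} + v_{3} + v_{10} = v_{0} + v_{9}  →  sig = (3;(1,1))
  • {0,3,5}:  v_{0} + v_{3} + v_{5} = v_{1} + v_{2} + v_{4}  →  sig = (3;(1,1,1))
  • {1,5,10,11}:  v_{1} + v_{5} + v_{10} + v_{11} = 0  →  sig = (4;())
  • {1,7,10,11}:  v_{1} + v_{7} + v_{10} + v_{11} = v_{6}  →  sig = (4;(1))

Sorted signature multiset PRS(X):
    (2;())
    (2;())
    (2;(1))
    (2;(1))
    (2;(1))
    (2;(1))
    (2;(1))
    (2;(1,1))
    (2;(1,1))
    (2;(1,1,1))
    (2;(1,1,2))
    (3;(1))
    (3;(1))
    (3;(1))
    (3;(1,1))
    (3;(1,1))
    (3;(1,1))
    (3;(1,1,1))
    (4;())
    (4;(1))


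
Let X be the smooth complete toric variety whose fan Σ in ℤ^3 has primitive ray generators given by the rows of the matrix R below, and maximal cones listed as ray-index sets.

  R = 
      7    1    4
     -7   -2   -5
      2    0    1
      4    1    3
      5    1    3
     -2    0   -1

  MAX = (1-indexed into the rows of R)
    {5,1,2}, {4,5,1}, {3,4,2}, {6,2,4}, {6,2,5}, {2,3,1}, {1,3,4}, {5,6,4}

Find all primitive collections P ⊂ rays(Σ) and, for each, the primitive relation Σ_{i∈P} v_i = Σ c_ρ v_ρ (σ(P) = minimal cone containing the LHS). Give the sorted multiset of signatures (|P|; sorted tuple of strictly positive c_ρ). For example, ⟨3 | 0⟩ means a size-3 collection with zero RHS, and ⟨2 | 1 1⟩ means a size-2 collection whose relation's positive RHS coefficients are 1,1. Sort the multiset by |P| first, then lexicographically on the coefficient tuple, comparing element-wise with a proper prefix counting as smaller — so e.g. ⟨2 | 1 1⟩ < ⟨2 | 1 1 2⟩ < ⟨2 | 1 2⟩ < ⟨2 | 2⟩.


5 collections generate NE(X_Σ); each relation:

  P={3,6}:  v_{3} + v_{6} = 0  so sig = ⟨2 | 0⟩
  P={1,6}:  v_{1} + v_{6} = v_{5}  so sig = ⟨2 | 1⟩
  P={3,5}:  v_{3} + v_{5} = v_{1}  so sig = ⟨2 | 1⟩
  P={2,4,5}:  v_{2} + v_{4} + v_{5} = v_{3}  so sig = ⟨3 | 1⟩
  P={1,2,4}:  v_{1} + v_{2} + v_{4} = 2·v_{3}  so sig = ⟨3 | 2⟩

Hence PRS(X_Σ) =
    ⟨2 | 0⟩
    ⟨2 | 1⟩
    ⟨2 | 1⟩
    ⟨3 | 1⟩
    ⟨3 | 2⟩


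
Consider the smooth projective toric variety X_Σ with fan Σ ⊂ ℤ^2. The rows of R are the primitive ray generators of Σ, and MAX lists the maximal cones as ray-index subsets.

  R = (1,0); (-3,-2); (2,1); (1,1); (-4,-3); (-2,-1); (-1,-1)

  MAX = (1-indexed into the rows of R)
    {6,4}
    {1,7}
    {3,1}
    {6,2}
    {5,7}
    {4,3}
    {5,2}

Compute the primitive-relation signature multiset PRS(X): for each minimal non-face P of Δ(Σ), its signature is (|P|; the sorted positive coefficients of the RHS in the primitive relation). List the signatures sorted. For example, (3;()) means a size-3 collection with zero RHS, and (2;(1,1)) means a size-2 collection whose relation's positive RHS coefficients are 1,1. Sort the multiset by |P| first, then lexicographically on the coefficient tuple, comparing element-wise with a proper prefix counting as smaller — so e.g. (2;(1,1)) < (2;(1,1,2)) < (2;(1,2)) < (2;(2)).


Primitive collections (14):

  P={3,6}:  v_{3} + v_{6} = 0  so sig = (2;())
  P={4,7}:  v_{4} + v_{7} = 0  so sig = (2;())
  P={1,4}:  v_{1} + v_{4} = v_{3}  so sig = (2;(1))
  P={1,6}:  v_{1} + v_{6} = v_{7}  so sig = (2;(1))
  P={2,3}:  v_{2} + v_{3} = v_{7}  so sig = (2;(1))
  P={2,4}:  v_{2} + v_{4} = v_{6}  so sig = (2;(1))
  P={2,7}:  v_{2} + v_{7} = v_{5}  so sig = (2;(1))
  P={3,7}:  v_{3} + v_{7} = v_{1}  so sig = (2;(1))
  P={4,5}:  v_{4} + v_{5} = v_{2}  so sig = (2;(1))
  P={6,7}:  v_{6} + v_{7} = v_{2}  so sig = (2;(1))
  P={1,2}:  v_{1} + v_{2} = 2·v_{7}  so sig = (2;(2))
  P={3,5}:  v_{3} + v_{5} = 2·v_{7}  so sig = (2;(2))
  P={5,6}:  v_{5} + v_{6} = 2·v_{2}  so sig = (2;(2))
  P={1,5}:  v_{1} + v_{5} = 3·v_{7}  so sig = (2;(3))

Signatures (|P|; sorted positive RHS coefficients), sorted:
{ (2;()) ×2,  (2;(1)) ×8,  (2;(2)) ×3,  (2;(3)) }


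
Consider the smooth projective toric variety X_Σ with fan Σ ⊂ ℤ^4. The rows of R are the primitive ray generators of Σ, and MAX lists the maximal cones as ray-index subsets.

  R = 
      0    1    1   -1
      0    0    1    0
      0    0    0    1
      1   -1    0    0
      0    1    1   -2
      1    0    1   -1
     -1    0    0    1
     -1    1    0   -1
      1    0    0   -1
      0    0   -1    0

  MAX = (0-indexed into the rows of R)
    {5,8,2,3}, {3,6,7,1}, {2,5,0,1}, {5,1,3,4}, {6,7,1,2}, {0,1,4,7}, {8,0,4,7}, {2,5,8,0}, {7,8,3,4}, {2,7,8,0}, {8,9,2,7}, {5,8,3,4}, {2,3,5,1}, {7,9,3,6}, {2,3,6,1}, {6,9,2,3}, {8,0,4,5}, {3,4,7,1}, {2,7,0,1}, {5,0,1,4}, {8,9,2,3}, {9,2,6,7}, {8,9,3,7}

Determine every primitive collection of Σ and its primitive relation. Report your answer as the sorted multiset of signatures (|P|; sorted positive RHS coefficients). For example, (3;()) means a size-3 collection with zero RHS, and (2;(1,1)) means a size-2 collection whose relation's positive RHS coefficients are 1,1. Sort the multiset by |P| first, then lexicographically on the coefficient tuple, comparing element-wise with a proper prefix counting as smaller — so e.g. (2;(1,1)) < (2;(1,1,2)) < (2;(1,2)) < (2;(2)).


The 13 primitive collections of Σ (r=10, n=4):

  P = {1,9}:  v_{1} + v_{9} = 0  ⇒ sig = (2;())
  P = {6,8}:  v_{6} + v_{8} = 0  ⇒ sig = (2;())
  P = {0,3}:  v_{0} + v_{3} = v_{5}  ⇒ sig = (2;(1))
  P = {1,8}:  v_{1} + v_{8} = v_{5}  ⇒ sig = (2;(1))
  P = {2,4}:  v_{2} + v_{4} = v_{0}  ⇒ sig = (2;(1))
  P = {5,6}:  v_{5} + v_{6} = v_{1}  ⇒ sig = (2;(1))
  P = {5,7}:  v_{5} + v_{7} = v_{4}  ⇒ sig = (2;(1))
  P = {5,9}:  v_{5} + v_{9} = v_{8}  ⇒ sig = (2;(1))
  P = {4,6}:  v_{4} + v_{6} = v_{1} + v_{7}  ⇒ sig = (2;(1,1))
  P = {4,9}:  v_{4} + v_{9} = v_{7} + v_{8}  ⇒ sig = (2;(1,1))
  P = {0,6}:  v_{0} + v_{6} = v_{1} + v_{2} + v_{7}  ⇒ sig = (2;(1,1,1))
  P = {0,9}:  v_{0} + v_{9} = v_{2} + v_{7} + v_{8}  ⇒ sig = (2;(1,1,1))
  P = {2,3,7}:  v_{2} + v_{3} + v_{7} = 0  ⇒ sig = (3;())

Hence PRS(X_Σ) =
[(2;()), (2;()), (2;(1)), (2;(1)), (2;(1)), (2;(1)), (2;(1)), (2;(1)), (2;(1,1)), (2;(1,1)), (2;(1,1,1)), (2;(1,1,1)), (3;())]


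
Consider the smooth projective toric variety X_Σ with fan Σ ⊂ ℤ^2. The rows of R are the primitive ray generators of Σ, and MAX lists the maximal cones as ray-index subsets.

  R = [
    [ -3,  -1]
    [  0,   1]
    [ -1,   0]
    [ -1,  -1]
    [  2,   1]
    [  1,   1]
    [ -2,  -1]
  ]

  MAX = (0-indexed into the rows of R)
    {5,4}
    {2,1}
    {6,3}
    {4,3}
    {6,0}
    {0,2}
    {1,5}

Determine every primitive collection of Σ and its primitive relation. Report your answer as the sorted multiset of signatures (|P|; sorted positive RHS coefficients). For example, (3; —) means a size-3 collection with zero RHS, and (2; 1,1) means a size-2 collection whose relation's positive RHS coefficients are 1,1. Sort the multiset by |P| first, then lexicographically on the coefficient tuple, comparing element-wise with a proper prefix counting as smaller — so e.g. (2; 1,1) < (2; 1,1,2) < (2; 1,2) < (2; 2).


14 minimal non-faces of Δ(Σ) (on 7 rays):

  P = {3,5}:  v_{3} + v_{5} = 0  ⟹  sig = (2; —)
  P = {4,6}:  v_{4} + v_{6} = 0  ⟹  sig = (2; —)
  P = {0,4}:  v_{0} + v_{4} = v_{2}  ⟹  sig = (2; 1)
  P = {1,3}:  v_{1} + v_{3} = v_{2}  ⟹  sig = (2; 1)
  P = {2,3}:  v_{2} + v_{3} = v_{6}  ⟹  sig = (2; 1)
  P = {2,4}:  v_{2} + v_{4} = v_{5}  ⟹  sig = (2; 1)
  P = {2,5}:  v_{2} + v_{5} = v_{1}  ⟹  sig = (2; 1)
  P = {2,6}:  v_{2} + v_{6} = v_{0}  ⟹  sig = (2; 1)
  P = {5,6}:  v_{5} + v_{6} = v_{2}  ⟹  sig = (2; 1)
  P = {0,3}:  v_{0} + v_{3} = 2·v_{6}  ⟹  sig = (2; 2)
  P = {0,5}:  v_{0} + v_{5} = 2·v_{2}  ⟹  sig = (2; 2)
  P = {1,4}:  v_{1} + v_{4} = 2·v_{5}  ⟹  sig = (2; 2)
  P = {1,6}:  v_{1} + v_{6} = 2·v_{2}  ⟹  sig = (2; 2)
  P = {0,1}:  v_{0} + v_{1} = 3·v_{2}  ⟹  sig = (2; 3)

Hence PRS(X_Σ) =
    (2; —)
    (2; —)
    (2; 1)
    (2; 1)
    (2; 1)
    (2; 1)
    (2; 1)
    (2; 1)
    (2; 1)
    (2; 2)
    (2; 2)
    (2; 2)
    (2; 2)
    (2; 3)


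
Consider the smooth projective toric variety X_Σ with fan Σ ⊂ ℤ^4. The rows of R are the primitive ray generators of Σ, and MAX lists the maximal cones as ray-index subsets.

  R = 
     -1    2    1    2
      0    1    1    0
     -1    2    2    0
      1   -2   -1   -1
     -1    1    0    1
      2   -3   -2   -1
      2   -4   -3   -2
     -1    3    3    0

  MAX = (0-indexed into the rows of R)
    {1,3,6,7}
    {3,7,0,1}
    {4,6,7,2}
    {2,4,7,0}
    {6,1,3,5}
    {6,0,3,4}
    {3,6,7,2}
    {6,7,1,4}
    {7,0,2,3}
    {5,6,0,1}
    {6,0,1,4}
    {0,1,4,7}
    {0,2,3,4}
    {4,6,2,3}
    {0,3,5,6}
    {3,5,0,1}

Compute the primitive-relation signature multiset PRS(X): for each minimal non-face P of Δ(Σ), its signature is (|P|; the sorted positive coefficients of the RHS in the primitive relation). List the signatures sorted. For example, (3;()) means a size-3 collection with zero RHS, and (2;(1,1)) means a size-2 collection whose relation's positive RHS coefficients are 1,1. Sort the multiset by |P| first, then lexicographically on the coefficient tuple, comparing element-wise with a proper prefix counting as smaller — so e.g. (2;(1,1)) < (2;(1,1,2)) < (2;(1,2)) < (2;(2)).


|primitive collections| = 9. Relations:

  {1,2}:  v_{1} + v_{2} = v_{7} — sig = (2;(1))
  {2,5}:  v_{2} + v_{5} = v_{1} + v_{3} — sig = (2;(1,1))
  {4,5}:  v_{4} + v_{5} = v_{0} + v_{6} — sig = (2;(1,1))
  {5,7}:  v_{5} + v_{7} = 2·v_{1} + v_{3} — sig = (2;(1,2))
  {0,2,6}:  v_{0} + v_{2} + v_{6} = 0 — sig = (3;())
  {1,3,4}:  v_{1} + v_{3} + v_{4} = 0 — sig = (3;())
  {0,6,7}:  v_{0} + v_{6} + v_{7} = v_{1} — sig = (3;(1))
  {3,4,7}:  v_{3} + v_{4} + v_{7} = v_{2} — sig = (3;(1))
  {0,1,3,6}:  v_{0} + v_{1} + v_{3} + v_{6} = v_{5} — sig = (4;(1))

so the primitive-relation signature multiset is
    (2;(1))
    (2;(1,1))
    (2;(1,1))
    (2;(1,2))
    (3;())
    (3;())
    (3;(1))
    (3;(1))
    (4;(1))


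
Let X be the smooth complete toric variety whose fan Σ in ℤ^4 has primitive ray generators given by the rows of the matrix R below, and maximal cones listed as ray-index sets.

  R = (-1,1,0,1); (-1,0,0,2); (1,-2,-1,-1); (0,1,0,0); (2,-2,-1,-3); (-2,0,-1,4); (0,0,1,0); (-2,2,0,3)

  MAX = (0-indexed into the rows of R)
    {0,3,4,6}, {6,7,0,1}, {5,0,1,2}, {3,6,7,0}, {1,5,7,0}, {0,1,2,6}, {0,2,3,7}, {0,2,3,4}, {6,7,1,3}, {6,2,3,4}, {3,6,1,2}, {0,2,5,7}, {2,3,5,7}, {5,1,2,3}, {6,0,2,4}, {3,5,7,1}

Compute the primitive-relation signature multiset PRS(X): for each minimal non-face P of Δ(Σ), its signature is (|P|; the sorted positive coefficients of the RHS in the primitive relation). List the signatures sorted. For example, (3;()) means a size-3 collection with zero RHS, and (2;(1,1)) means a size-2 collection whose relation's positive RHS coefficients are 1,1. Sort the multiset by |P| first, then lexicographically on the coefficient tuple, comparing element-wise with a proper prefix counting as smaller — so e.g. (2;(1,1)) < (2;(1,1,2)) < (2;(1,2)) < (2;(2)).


Δ(Σ) — 8 vertices, 9 min non-faces:

  P={1,4}:  v_{1} + v_{4} = v_{2}  →  sig = (2;(1))
  P={4,7}:  v_{4} + v_{7} = v_{0} + v_{2} + v_{3}  →  sig = (2;(1,1,1))
  P={4,5}:  v_{4} + v_{5} = 2·v_{2} + v_{7}  →  sig = (2;(1,2))
  P={5,6}:  v_{5} + v_{6} = 2·v_{1}  →  sig = (2;(2))
  P={0,1,3}:  v_{0} + v_{1} + v_{3} = v_{7}  →  sig = (3;(1))
  P={1,2,7}:  v_{1} + v_{2} + v_{7} = v_{5}  →  sig = (3;(1))
  P={2,6,7}:  v_{2} + v_{6} + v_{7} = v_{1}  →  sig = (3;(1))
  P={0,3,5}:  v_{0} + v_{3} + v_{5} = v_{2} + 2·v_{7}  →  sig = (3;(1,2))
  P={0,2,3,6}:  v_{0} + v_{2} + v_{3} + v_{6} = 0  →  sig = (4;())

Sorted signature multiset PRS(X):
    |P|=2: 4 collections, coeffs (1), (1,1,1), (1,2), (2)
    |P|=3: 4 collections, coeffs (1), (1), (1), (1,2)
    |P|=4: 1 collection, coeffs ()


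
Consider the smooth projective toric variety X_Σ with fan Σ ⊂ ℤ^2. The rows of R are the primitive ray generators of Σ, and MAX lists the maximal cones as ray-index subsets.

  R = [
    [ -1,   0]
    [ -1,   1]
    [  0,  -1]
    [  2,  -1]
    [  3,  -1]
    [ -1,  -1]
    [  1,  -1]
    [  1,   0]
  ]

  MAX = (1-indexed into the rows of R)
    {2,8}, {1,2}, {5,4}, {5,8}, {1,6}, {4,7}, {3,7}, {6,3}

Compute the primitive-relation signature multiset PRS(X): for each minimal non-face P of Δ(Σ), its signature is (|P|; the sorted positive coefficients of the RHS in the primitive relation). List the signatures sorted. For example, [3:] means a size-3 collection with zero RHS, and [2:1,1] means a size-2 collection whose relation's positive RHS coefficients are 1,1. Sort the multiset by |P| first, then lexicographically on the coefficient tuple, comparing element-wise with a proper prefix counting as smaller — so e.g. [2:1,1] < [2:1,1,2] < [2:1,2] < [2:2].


Σ has 20 primitive collections:

  P = {1,8}:  v_{1} + v_{8} = 0  so sig = [2:]
  P = {2,7}:  v_{2} + v_{7} = 0  so sig = [2:]
  P = {1,3}:  v_{1} + v_{3} = v_{6}  so sig = [2:1]
  P = {1,4}:  v_{1} + v_{4} = v_{7}  so sig = [2:1]
  P = {1,5}:  v_{1} + v_{5} = v_{4}  so sig = [2:1]
  P = {1,7}:  v_{1} + v_{7} = v_{3}  so sig = [2:1]
  P = {2,3}:  v_{2} + v_{3} = v_{1}  so sig = [2:1]
  P = {2,4}:  v_{2} + v_{4} = v_{8}  so sig = [2:1]
  P = {3,8}:  v_{3} + v_{8} = v_{7}  so sig = [2:1]
  P = {4,8}:  v_{4} + v_{8} = v_{5}  so sig = [2:1]
  P = {6,8}:  v_{6} + v_{8} = v_{3}  so sig = [2:1]
  P = {7,8}:  v_{7} + v_{8} = v_{4}  so sig = [2:1]
  P = {3,5}:  v_{3} + v_{5} = v_{4} + v_{7}  so sig = [2:1,1]
  P = {4,6}:  v_{4} + v_{6} = v_{3} + v_{7}  so sig = [2:1,1]
  P = {2,5}:  v_{2} + v_{5} = 2·v_{8}  so sig = [2:2]
  P = {2,6}:  v_{2} + v_{6} = 2·v_{1}  so sig = [2:2]
  P = {3,4}:  v_{3} + v_{4} = 2·v_{7}  so sig = [2:2]
  P = {5,6}:  v_{5} + v_{6} = 2·v_{7}  so sig = [2:2]
  P = {5,7}:  v_{5} + v_{7} = 2·v_{4}  so sig = [2:2]
  P = {6,7}:  v_{6} + v_{7} = 2·v_{3}  so sig = [2:2]

Sorted signature multiset PRS(X):
    [2:]
    [2:]
    [2:1]
    [2:1]
    [2:1]
    [2:1]
    [2:1]
    [2:1]
    [2:1]
    [2:1]
    [2:1]
    [2:1]
    [2:1,1]
    [2:1,1]
    [2:2]
    [2:2]
    [2:2]
    [2:2]
    [2:2]
    [2:2]


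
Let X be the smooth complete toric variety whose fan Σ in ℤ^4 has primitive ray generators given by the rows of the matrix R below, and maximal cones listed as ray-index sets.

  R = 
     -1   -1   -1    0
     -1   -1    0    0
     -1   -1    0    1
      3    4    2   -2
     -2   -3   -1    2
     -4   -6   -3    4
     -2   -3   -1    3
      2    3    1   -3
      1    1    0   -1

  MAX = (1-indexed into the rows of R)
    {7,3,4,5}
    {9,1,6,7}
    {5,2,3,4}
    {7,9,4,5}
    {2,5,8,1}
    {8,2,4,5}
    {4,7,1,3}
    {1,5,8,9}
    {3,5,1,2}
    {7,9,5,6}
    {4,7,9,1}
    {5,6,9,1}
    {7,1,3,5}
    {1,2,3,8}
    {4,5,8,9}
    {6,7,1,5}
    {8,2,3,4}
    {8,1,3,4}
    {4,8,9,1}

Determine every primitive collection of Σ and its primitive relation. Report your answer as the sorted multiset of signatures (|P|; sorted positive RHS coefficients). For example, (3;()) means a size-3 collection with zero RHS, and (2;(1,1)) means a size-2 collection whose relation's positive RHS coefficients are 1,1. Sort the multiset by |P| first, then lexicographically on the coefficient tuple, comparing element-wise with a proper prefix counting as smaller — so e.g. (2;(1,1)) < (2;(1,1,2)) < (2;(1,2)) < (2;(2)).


The 12 primitive collections of Σ (r=9, n=4):

  P={3,9}:  v_{3} + v_{9} = 0  →  sig = (2;())
  P={7,8}:  v_{7} + v_{8} = 0  →  sig = (2;())
  P={2,7}:  v_{2} + v_{7} = v_{3} + v_{5}  →  sig = (2;(1,1))
  P={2,9}:  v_{2} + v_{9} = v_{5} + v_{8}  →  sig = (2;(1,1))
  P={4,6}:  v_{4} + v_{6} = v_{7} + v_{9}  →  sig = (2;(1,1))
  P={3,6}:  v_{3} + v_{6} = v_{1} + v_{5} + v_{7}  →  sig = (2;(1,1,1))
  P={6,8}:  v_{6} + v_{8} = v_{1} + v_{5} + v_{9}  →  sig = (2;(1,1,1))
  P={2,6}:  v_{2} + v_{6} = v_{1} + 2·v_{5}  →  sig = (2;(1,2))
  P={1,4,5}:  v_{1} + v_{4} + v_{5} = 0  →  sig = (3;())
  P={3,5,8}:  v_{3} + v_{5} + v_{8} = v_{2}  →  sig = (3;(1))
  P={1,2,4}:  v_{1} + v_{2} + v_{4} = v_{3} + v_{8}  →  sig = (3;(1,1))
  P={1,5,7,9}:  v_{1} + v_{5} + v_{7} + v_{9} = v_{6}  →  sig = (4;(1))

Hence PRS(X_Σ) =
    |P|=2: 8 collections, coeffs (), (), (1,1), (1,1), (1,1), (1,1,1), (1,1,1), (1,2)
    |P|=3: 3 collections, coeffs (), (1), (1,1)
    |P|=4: 1 collection, coeffs (1)


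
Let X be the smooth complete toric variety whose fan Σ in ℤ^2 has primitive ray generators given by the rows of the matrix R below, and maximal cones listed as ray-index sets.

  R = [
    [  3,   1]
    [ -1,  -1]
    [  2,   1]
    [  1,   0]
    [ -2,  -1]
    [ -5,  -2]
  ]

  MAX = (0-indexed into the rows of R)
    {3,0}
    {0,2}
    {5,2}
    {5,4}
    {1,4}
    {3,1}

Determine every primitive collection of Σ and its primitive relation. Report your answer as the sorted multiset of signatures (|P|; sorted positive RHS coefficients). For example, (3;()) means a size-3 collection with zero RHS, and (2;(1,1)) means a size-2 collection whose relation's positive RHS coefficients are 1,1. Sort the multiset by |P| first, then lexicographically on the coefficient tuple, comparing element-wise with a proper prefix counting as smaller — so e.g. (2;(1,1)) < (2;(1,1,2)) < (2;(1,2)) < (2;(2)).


Δ(Σ) — 6 vertices, 9 min non-faces:

  P = {2,4}:  v_{2} + v_{4} = 0 ; sig = (2;())
  P = {0,4}:  v_{0} + v_{4} = v_{3} ; sig = (2;(1))
  P = {0,5}:  v_{0} + v_{5} = v_{4} ; sig = (2;(1))
  P = {1,2}:  v_{1} + v_{2} = v_{3} ; sig = (2;(1))
  P = {2,3}:  v_{2} + v_{3} = v_{0} ; sig = (2;(1))
  P = {3,4}:  v_{3} + v_{4} = v_{1} ; sig = (2;(1))
  P = {0,1}:  v_{0} + v_{1} = 2·v_{3} ; sig = (2;(2))
  P = {3,5}:  v_{3} + v_{5} = 2·v_{4} ; sig = (2;(2))
  P = {1,5}:  v_{1} + v_{5} = 3·v_{4} ; sig = (2;(3))

Hence PRS(X_Σ) =
    |P|=2: 9 collections, coeffs (), (1), (1), (1), (1), (1), (2), (2), (3)


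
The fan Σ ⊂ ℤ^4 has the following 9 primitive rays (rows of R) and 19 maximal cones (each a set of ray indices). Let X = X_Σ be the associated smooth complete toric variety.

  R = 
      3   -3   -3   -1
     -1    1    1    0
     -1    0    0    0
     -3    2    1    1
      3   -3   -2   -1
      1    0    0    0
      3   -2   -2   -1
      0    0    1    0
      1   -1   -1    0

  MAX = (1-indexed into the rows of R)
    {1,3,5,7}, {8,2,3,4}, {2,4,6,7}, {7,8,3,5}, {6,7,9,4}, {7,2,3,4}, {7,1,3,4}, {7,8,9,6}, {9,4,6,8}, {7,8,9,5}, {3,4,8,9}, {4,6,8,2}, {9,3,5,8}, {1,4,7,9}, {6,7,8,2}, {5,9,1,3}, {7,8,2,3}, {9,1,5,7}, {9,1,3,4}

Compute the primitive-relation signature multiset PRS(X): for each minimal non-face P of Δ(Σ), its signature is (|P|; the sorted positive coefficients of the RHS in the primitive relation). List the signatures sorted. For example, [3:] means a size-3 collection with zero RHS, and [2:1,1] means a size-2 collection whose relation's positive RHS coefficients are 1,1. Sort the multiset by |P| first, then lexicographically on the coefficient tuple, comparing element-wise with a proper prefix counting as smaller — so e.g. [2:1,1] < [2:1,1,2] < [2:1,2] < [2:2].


Minimal non-faces — 10 found among 9 rays, 19 max cones:

  P={2,9}:  v_{2} + v_{9} = 0  ⇒ sig = [2:]
  P={3,6}:  v_{3} + v_{6} = 0  ⇒ sig = [2:]
  P={1,8}:  v_{1} + v_{8} = v_{5}  ⇒ sig = [2:1]
  P={1,2}:  v_{1} + v_{2} = v_{3} + v_{7}  ⇒ sig = [2:1,1]
  P={1,6}:  v_{1} + v_{6} = v_{7} + v_{9}  ⇒ sig = [2:1,1]
  P={4,5}:  v_{4} + v_{5} = v_{3} + v_{9}  ⇒ sig = [2:1,1]
  P={2,5}:  v_{2} + v_{5} = v_{3} + v_{7} + v_{8}  ⇒ sig = [2:1,1,1]
  P={5,6}:  v_{5} + v_{6} = v_{7} + v_{8} + v_{9}  ⇒ sig = [2:1,1,1]
  P={4,7,8}:  v_{4} + v_{7} + v_{8} = 0  ⇒ sig = [3:]
  P={3,7,9}:  v_{3} + v_{7} + v_{9} = v_{1}  ⇒ sig = [3:1]

so the primitive-relation signature multiset is
    |P|=2: 8 collections, coeffs (), (), (1), (1,1), (1,1), (1,1), (1,1,1), (1,1,1)
    |P|=3: 2 collections, coeffs (), (1)


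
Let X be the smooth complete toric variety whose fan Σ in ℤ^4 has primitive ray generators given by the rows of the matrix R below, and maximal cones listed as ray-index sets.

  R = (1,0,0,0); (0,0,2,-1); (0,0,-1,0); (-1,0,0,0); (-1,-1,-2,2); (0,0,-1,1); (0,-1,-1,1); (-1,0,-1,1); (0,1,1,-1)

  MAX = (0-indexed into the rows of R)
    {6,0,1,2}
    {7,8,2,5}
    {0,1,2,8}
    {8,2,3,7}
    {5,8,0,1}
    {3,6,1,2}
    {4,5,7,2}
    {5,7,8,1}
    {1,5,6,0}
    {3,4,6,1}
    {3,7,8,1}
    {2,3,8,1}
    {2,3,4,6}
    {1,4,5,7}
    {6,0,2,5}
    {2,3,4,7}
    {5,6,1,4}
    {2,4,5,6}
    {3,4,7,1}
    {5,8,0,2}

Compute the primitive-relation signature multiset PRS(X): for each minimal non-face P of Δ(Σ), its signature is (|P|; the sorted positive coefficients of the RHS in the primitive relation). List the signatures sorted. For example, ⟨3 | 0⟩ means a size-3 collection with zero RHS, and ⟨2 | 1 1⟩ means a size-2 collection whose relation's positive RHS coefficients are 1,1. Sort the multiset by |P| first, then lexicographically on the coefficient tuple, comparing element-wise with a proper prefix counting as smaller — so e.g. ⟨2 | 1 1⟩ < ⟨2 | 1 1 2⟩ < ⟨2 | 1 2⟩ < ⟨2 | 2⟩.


10 collections generate NE(X_Σ); each relation:

  P={0,3}:  v_{0} + v_{3} = 0 — sig = ⟨2 | 0⟩
  P={6,8}:  v_{6} + v_{8} = 0 — sig = ⟨2 | 0⟩
  P={0,7}:  v_{0} + v_{7} = v_{5} — sig = ⟨2 | 1⟩
  P={3,5}:  v_{3} + v_{5} = v_{7} — sig = ⟨2 | 1⟩
  P={4,8}:  v_{4} + v_{8} = v_{7} — sig = ⟨2 | 1⟩
  P={6,7}:  v_{6} + v_{7} = v_{4} — sig = ⟨2 | 1⟩
  P={0,4}:  v_{0} + v_{4} = v_{5} + v_{6} — sig = ⟨2 | 1 1⟩
  P={1,2,5}:  v_{1} + v_{2} + v_{5} = 0 — sig = ⟨3 | 0⟩
  P={1,2,7}:  v_{1} + v_{2} + v_{7} = v_{3} — sig = ⟨3 | 1⟩
  P={1,2,4}:  v_{1} + v_{2} + v_{4} = v_{3} + v_{6} — sig = ⟨3 | 1 1⟩

Hence PRS(X_Σ) =
    ⟨2 | 0⟩
    ⟨2 | 0⟩
    ⟨2 | 1⟩
    ⟨2 | 1⟩
    ⟨2 | 1⟩
    ⟨2 | 1⟩
    ⟨2 | 1 1⟩
    ⟨3 | 0⟩
    ⟨3 | 1⟩
    ⟨3 | 1 1⟩


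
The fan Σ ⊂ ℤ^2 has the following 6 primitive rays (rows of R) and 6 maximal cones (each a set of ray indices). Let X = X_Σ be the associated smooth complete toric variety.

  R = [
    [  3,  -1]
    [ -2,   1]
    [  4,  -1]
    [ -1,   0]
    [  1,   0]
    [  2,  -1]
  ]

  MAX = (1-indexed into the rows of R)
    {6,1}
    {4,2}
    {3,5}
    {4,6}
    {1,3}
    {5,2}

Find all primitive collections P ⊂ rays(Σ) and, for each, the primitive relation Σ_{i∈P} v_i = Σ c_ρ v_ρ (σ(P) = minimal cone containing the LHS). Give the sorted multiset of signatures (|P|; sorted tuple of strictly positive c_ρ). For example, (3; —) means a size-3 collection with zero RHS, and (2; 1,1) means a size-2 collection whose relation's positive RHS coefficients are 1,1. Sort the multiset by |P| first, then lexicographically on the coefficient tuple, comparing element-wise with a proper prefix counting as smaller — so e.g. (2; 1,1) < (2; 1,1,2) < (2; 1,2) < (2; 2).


9 minimal non-faces of Δ(Σ) (on 6 rays):

  P={2,6}:  v_{2} + v_{6} = 0  ⇒ sig = (2; —)
  P={4,5}:  v_{4} + v_{5} = 0  ⇒ sig = (2; —)
  P={1,2}:  v_{1} + v_{2} = v_{5}  ⇒ sig = (2; 1)
  P={1,4}:  v_{1} + v_{4} = v_{6}  ⇒ sig = (2; 1)
  P={1,5}:  v_{1} + v_{5} = v_{3}  ⇒ sig = (2; 1)
  P={3,4}:  v_{3} + v_{4} = v_{1}  ⇒ sig = (2; 1)
  P={5,6}:  v_{5} + v_{6} = v_{1}  ⇒ sig = (2; 1)
  P={2,3}:  v_{2} + v_{3} = 2·v_{5}  ⇒ sig = (2; 2)
  P={3,6}:  v_{3} + v_{6} = 2·v_{1}  ⇒ sig = (2; 2)

Hence PRS(X_Σ) =
    |P|=2: 9 collections, coeffs (), (), (1), (1), (1), (1), (1), (2), (2)


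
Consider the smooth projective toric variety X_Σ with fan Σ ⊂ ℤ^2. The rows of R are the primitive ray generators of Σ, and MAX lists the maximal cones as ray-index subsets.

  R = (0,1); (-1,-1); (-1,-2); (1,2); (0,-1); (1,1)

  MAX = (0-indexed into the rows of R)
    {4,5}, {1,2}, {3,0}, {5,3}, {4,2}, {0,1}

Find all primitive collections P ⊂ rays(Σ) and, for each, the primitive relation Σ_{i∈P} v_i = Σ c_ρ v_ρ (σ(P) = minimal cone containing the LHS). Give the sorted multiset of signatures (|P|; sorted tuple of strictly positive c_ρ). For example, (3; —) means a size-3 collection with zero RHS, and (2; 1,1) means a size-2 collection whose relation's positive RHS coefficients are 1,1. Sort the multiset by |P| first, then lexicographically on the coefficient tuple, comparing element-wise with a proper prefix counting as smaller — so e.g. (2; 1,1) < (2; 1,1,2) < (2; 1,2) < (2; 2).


Σ has 9 primitive collections:

  P={0,4}:  v_{0} + v_{4} = 0  so sig = (2; —)
  P={1,5}:  v_{1} + v_{5} = 0  so sig = (2; —)
  P={2,3}:  v_{2} + v_{3} = 0  so sig = (2; —)
  P={0,2}:  v_{0} + v_{2} = v_{1}  so sig = (2; 1)
  P={0,5}:  v_{0} + v_{5} = v_{3}  so sig = (2; 1)
  P={1,3}:  v_{1} + v_{3} = v_{0}  so sig = (2; 1)
  P={1,4}:  v_{1} + v_{4} = v_{2}  so sig = (2; 1)
  P={2,5}:  v_{2} + v_{5} = v_{4}  so sig = (2; 1)
  P={3,4}:  v_{3} + v_{4} = v_{5}  so sig = (2; 1)

so the primitive-relation signature multiset is
[(2; —), (2; —), (2; —), (2; 1), (2; 1), (2; 1), (2; 1), (2; 1), (2; 1)]


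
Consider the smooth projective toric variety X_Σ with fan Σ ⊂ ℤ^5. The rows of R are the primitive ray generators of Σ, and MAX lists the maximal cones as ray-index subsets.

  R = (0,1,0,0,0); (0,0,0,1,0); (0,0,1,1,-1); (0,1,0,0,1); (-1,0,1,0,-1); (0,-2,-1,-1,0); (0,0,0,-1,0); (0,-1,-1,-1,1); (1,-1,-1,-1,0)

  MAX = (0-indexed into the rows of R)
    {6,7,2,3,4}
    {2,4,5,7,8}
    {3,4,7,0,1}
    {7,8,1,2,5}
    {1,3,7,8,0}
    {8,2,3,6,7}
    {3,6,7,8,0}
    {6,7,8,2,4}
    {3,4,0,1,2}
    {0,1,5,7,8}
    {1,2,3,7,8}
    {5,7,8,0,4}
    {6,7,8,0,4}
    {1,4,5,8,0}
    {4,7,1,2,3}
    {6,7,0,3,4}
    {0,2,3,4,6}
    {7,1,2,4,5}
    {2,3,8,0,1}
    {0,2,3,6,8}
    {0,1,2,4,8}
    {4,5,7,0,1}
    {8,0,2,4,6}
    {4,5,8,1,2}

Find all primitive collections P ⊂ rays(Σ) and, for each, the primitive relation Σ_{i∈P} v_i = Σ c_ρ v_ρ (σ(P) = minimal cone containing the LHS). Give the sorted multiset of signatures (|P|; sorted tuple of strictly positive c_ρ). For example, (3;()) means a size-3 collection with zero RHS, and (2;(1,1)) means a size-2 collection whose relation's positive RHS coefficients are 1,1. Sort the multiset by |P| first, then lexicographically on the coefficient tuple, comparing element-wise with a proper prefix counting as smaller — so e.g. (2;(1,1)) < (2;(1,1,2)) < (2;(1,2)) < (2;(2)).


7 minimal non-faces of Δ(Σ) (on 9 rays):

  {1,6}:  v_{1} + v_{6} = 0  so sig = (2;())
  {3,5}:  v_{3} + v_{5} = v_{7}  so sig = (2;(1))
  {5,6}:  v_{5} + v_{6} = v_{4} + v_{7} + v_{8}  so sig = (2;(1,1,1))
  {0,2,7}:  v_{0} + v_{2} + v_{7} = 0  so sig = (3;())
  {3,4,8}:  v_{3} + v_{4} + v_{8} = v_{6}  so sig = (3;(1))
  {0,2,5}:  v_{0} + v_{2} + v_{5} = v_{1} + v_{4} + v_{8}  so sig = (3;(1,1,1))
  {1,4,7,8}:  v_{1} + v_{4} + v_{7} + v_{8} = v_{5}  so sig = (4;(1))

Signatures (|P|; sorted positive RHS coefficients), sorted:
{ (2;()),  (2;(1)),  (2;(1,1,1)),  (3;()),  (3;(1)),  (3;(1,1,1)),  (4;(1)) }


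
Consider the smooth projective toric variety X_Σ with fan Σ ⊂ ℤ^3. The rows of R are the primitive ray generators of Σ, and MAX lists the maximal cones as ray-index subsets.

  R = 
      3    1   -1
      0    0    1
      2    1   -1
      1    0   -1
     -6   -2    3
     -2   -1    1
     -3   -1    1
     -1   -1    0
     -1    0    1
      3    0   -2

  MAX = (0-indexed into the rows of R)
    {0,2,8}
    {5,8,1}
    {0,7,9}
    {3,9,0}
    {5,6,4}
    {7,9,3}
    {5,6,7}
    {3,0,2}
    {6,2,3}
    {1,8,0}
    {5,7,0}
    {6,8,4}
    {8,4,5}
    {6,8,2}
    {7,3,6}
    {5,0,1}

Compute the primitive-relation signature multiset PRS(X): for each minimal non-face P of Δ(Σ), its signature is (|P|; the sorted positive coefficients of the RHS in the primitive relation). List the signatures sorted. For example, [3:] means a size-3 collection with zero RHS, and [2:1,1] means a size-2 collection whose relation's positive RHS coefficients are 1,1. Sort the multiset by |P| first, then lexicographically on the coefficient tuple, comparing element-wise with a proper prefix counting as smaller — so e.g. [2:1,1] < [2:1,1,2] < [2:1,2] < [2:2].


Primitive collections (24):

  P={0,6}:  v_{0} + v_{6} = 0  ⟹  sig = [2:]
  P={2,5}:  v_{2} + v_{5} = 0  ⟹  sig = [2:]
  P={3,8}:  v_{3} + v_{8} = 0  ⟹  sig = [2:]
  P={2,7}:  v_{2} + v_{7} = v_{3}  ⟹  sig = [2:1]
  P={3,5}:  v_{3} + v_{5} = v_{7}  ⟹  sig = [2:1]
  P={7,8}:  v_{7} + v_{8} = v_{5}  ⟹  sig = [2:1]
  P={0,4}:  v_{0} + v_{4} = v_{5} + v_{8}  ⟹  sig = [2:1,1]
  P={1,2}:  v_{1} + v_{2} = v_{0} + v_{8}  ⟹  sig = [2:1,1]
  P={1,3}:  v_{1} + v_{3} = v_{0} + v_{5}  ⟹  sig = [2:1,1]
  P={1,6}:  v_{1} + v_{6} = v_{5} + v_{8}  ⟹  sig = [2:1,1]
  P={2,4}:  v_{2} + v_{4} = v_{6} + v_{8}  ⟹  sig = [2:1,1]
  P={3,4}:  v_{3} + v_{4} = v_{5} + v_{6}  ⟹  sig = [2:1,1]
  P={4,9}:  v_{4} + v_{9} = v_{5} + v_{7}  ⟹  sig = [2:1,1]
  P={6,9}:  v_{6} + v_{9} = v_{3} + v_{7}  ⟹  sig = [2:1,1]
  P={8,9}:  v_{8} + v_{9} = v_{0} + v_{7}  ⟹  sig = [2:1,1]
  P={1,9}:  v_{1} + v_{9} = 2·v_{0} + v_{5} + v_{7}  ⟹  sig = [2:1,1,2]
  P={1,7}:  v_{1} + v_{7} = v_{0} + 2·v_{5}  ⟹  sig = [2:1,2]
  P={2,9}:  v_{2} + v_{9} = v_{0} + 2·v_{3}  ⟹  sig = [2:1,2]
  P={4,7}:  v_{4} + v_{7} = 2·v_{5} + v_{6}  ⟹  sig = [2:1,2]
  P={5,9}:  v_{5} + v_{9} = v_{0} + 2·v_{7}  ⟹  sig = [2:1,2]
  P={1,4}:  v_{1} + v_{4} = 2·v_{5} + 2·v_{8}  ⟹  sig = [2:2,2]
  P={0,3,7}:  v_{0} + v_{3} + v_{7} = v_{9}  ⟹  sig = [3:1]
  P={0,5,8}:  v_{0} + v_{5} + v_{8} = v_{1}  ⟹  sig = [3:1]
  P={5,6,8}:  v_{5} + v_{6} + v_{8} = v_{4}  ⟹  sig = [3:1]

Hence PRS(X_Σ) =
    |P|=2: 21 collections, coeffs (), (), (), (1), (1), (1), (1,1), (1,1), (1,1), (1,1), (1,1), (1,1), (1,1), (1,1), (1,1), (1,1,2), (1,2), (1,2), (1,2), (1,2), (2,2)
    |P|=3: 3 collections, coeffs (1), (1), (1)
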